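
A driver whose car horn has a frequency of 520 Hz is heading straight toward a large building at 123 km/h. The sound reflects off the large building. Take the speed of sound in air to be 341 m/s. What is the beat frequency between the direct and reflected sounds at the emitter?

123 km/h = 34.17 m/s.
The large building receives the sound from a moving source: f₁ = f₀ · v/(v − v_e) = 520 × 341/306.83 ≈ 577.9 Hz.
On the return leg the driver is a moving observer: f₂ = f₁ · (v + v_e)/v = 577.9 × 375.17/341 ≈ 635.8 Hz.
Beat against the emitted tone: |f₂ − f₀| = 2v_e·f₀/(v − v_e) = 2 × 34.17 × 520/306.83 ≈ 116 Hz.

116 Hz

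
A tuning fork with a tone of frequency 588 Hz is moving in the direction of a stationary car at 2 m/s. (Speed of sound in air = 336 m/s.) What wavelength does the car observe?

56.8 cm

Moving source, stationary observer: f' = f · v/(v − v_s) since the source is approaching.
f' = 588 × 336/(336 − 2) ≈ 592 Hz.
λ' = v/f' = 336/591.521 ≈ 56.8 cm.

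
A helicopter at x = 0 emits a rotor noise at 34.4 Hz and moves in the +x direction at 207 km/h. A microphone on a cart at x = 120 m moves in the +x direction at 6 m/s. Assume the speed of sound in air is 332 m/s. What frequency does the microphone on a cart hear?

40.9 Hz

207 km/h = 57.5 m/s.
The observer lies on the +x side, so the source is heading toward the observer and the observer is heading away from the source.
Both move, so f' = f · (v − v_o)/(v − v_s).
f' = 34.4 × (332 − 6)/(332 − 57.5) = 34.4 × 326/274.5 ≈ 40.9 Hz.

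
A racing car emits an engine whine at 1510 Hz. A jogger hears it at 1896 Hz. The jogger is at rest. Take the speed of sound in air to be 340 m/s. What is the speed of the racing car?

69 m/s

f' > f, so the racing car is approaching.
f' = f · v/(v − v_s) ⇒ v_s = v · |1 − f/f'|.
v_s = 340 × |1 − 1510/1896| = 340 × 0.2036 ≈ 69 m/s.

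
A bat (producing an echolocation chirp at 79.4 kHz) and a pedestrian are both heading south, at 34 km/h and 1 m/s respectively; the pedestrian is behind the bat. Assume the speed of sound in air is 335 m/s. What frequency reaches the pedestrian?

77.5 kHz

34 km/h = 9.444 m/s.
The pedestrian is behind, so the bat is moving away from it while the pedestrian is moving toward the bat.
Both move, so f' = f · (v + v_o)/(v + v_s).
f' = 79.4 × (335 + 1)/(335 + 9.444) = 79.4 × 336/344.44 ≈ 77.5 kHz.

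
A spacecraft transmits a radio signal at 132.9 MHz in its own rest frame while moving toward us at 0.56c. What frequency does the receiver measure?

Relativistic Doppler for frequency: f' = f₀ · √((1 + β)/(1 − β)).
f' = 132.9 × √(1.5600/0.4400) = 132.9 × 1.88294 ≈ 250.2 MHz.

250.2 MHz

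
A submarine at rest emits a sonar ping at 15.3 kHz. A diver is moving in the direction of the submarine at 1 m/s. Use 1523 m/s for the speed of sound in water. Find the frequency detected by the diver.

Moving observer, stationary source: f' = f · (v + v_o)/v.
f' = 15.3 × (1523 + 1)/1523 = 15.3 × 1524/1523 ≈ 15.31 kHz.

15.31 kHz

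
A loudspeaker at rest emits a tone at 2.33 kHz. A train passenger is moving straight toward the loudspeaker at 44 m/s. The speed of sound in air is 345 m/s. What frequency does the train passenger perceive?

2.63 kHz

Moving observer, stationary source: f' = f · (v + v_o)/v.
f' = 2.33 × (345 + 44)/345 = 2.33 × 389/345 ≈ 2.63 kHz.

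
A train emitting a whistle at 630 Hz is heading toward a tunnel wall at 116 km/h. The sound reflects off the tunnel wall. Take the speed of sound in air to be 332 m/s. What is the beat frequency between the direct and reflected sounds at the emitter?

135 Hz

116 km/h = 32.22 m/s.
The tunnel wall receives the sound from a moving source: f₁ = f₀ · v/(v − v_e) = 630 × 332/299.78 ≈ 697.7 Hz.
On the return leg the train is a moving observer: f₂ = f₁ · (v + v_e)/v = 697.7 × 364.22/332 ≈ 765.4 Hz.
Equivalently f₂ = f₀ · (v + v_e)/(v − v_e).
Beat against the emitted tone: |f₂ − f₀| = 2v_e·f₀/(v − v_e) = 2 × 32.22 × 630/299.78 ≈ 135 Hz.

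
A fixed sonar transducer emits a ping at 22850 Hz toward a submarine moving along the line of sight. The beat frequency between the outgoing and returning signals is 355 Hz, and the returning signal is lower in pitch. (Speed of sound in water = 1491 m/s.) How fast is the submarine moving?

11.7 m/s

Double Doppler shift off a moving reflector: f₂ = f₀ · (v + u)/(v − u) (u > 0 toward emitter).
Returning signal is lower, so f₂ = f₀ − Δf = 22850 − 355 = 22495 Hz.
Rearranging, u = v · (f₂ − f₀)/(f₂ + f₀) = 1491 × -355/45345 ≈ -11.7 m/s.
So the submarine is moving at 11.7 m/s away from the emitter.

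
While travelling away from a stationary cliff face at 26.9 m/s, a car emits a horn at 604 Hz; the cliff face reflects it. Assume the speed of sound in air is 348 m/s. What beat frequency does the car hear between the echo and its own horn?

The cliff face receives the sound from a moving source: f₁ = f₀ · v/(v + v_e) = 604 × 348/374.9 ≈ 560.7 Hz.
On the return leg the car is a moving observer: f₂ = f₁ · (v − v_e)/v = 560.7 × 321.1/348 ≈ 517.3 Hz.
Equivalently f₂ = f₀ · (v − v_e)/(v + v_e).
Beat against the emitted tone: |f₂ − f₀| = 2v_e·f₀/(v + v_e) = 2 × 26.9 × 604/374.9 ≈ 87 Hz.

87 Hz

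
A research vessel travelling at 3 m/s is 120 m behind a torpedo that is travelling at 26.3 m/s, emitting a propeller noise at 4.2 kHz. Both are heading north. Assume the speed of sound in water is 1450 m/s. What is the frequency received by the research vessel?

The research vessel is behind, so the torpedo is moving away from it while the research vessel is moving toward the torpedo.
General Doppler shift: f' = f · (v + v_o)/(v + v_s).
f' = 4.2 × (1450 + 3)/(1450 + 26.3) = 4.2 × 1453/1476.3 ≈ 4.13 kHz.

4.13 kHz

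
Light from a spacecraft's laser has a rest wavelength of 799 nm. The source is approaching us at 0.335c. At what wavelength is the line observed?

Relativistic Doppler for wavelength: λ' = λ₀ · √((1 − β)/(1 + β)).
λ' = 799 × √(0.6650/1.3350) = 799 × 0.70578 ≈ 563.9 nm.

563.9 nm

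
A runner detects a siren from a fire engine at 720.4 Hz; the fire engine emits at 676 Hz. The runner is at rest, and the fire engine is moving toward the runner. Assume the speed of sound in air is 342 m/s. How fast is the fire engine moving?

f' = f · v/(v − v_s) ⇒ v_s = v · |1 − f/f'|.
v_s = 342 × |1 − 676/720.4| = 342 × 0.06163 ≈ 21.1 m/s.

21.1 m/s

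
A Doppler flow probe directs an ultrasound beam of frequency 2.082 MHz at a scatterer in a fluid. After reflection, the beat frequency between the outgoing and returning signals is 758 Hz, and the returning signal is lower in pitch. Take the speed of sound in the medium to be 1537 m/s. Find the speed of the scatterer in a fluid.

Double Doppler shift off a moving reflector: f₂ = f₀ · (v + u)/(v − u) (u > 0 toward emitter).
Returning signal is lower, so f₂ = f₀ − Δf = 2082000 − 758 = 2081242 Hz.
Rearranging, u = v · (f₂ − f₀)/(f₂ + f₀) = 1537 × -758/4163242 ≈ -0.28 m/s.
So the scatterer in a fluid is moving at 0.28 m/s away from the emitter.

0.28 m/s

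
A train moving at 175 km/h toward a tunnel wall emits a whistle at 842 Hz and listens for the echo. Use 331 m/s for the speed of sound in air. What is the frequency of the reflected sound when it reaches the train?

175 km/h = 48.61 m/s.
The tunnel wall receives the sound from a moving source: f₁ = f₀ · v/(v − v_e) = 842 × 331/282.39 ≈ 987 Hz.
On the return leg the train is a moving observer: f₂ = f₁ · (v + v_e)/v = 987 × 379.61/331 ≈ 1132 Hz.

1132 Hz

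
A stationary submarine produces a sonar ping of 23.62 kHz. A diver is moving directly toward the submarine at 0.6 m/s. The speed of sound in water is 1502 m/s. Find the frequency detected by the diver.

Moving observer, stationary source: f' = f · (v + v_o)/v.
f' = 23.62 × (1502 + 0.6)/1502 = 23.62 × 1502.6/1502 ≈ 23.6 kHz.

23.6 kHz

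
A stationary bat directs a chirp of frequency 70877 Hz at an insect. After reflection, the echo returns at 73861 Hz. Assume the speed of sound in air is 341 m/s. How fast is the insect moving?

Double Doppler shift off a moving reflector: f₂ = f₀ · (v + u)/(v − u) (u > 0 toward emitter).
Rearranging, u = v · (f₂ − f₀)/(f₂ + f₀) = 341 × 2984/144738 ≈ 7.0 m/s.
So the insect is moving at 7.0 m/s toward the emitter.

7.0 m/s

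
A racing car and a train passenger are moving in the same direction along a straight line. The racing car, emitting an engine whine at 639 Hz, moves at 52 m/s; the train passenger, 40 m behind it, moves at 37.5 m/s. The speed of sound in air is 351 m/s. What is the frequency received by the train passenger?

The train passenger is behind, so the racing car is moving away from it while the train passenger is moving toward the racing car.
Both move, so f' = f · (v + v_o)/(v + v_s).
f' = 639 × (351 + 37.5)/(351 + 52) = 639 × 388.5/403 ≈ 616 Hz.

616 Hz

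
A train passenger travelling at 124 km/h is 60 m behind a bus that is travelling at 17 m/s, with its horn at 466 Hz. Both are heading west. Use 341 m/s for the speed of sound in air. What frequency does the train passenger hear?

124 km/h = 34.44 m/s.
The train passenger is behind, so the bus is moving away from it while the train passenger is moving toward the bus.
General Doppler shift: f' = f · (v + v_o)/(v + v_s).
f' = 466 × (341 + 34.44)/(341 + 17) = 466 × 375.44/358 ≈ 489 Hz.

489 Hz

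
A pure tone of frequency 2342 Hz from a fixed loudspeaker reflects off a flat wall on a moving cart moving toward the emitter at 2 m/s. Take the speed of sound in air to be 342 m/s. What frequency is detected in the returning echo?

The flat wall on a moving cart first receives the wave as a moving observer: f₁ = f₀ · (v + u)/v = 2342 × (342 + 2)/342 ≈ 2356 Hz.
The reflection then acts as a moving source: f₂ = f₁ · v/(v − u) ≈ 2370 Hz.

2370 Hz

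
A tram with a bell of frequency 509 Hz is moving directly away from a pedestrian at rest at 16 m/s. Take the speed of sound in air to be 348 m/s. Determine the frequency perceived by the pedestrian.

487 Hz

Only the source moves, away from the listener, so f' = f · v/(v + v_s).
f' = 509 × 348/(348 + 16) = 509 × 348/364 ≈ 487 Hz.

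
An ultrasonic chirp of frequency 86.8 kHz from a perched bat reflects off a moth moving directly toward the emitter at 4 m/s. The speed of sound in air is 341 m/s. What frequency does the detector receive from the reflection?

At the moth (a moving observer), f₁ = f₀ · (v + u)/v = 86.8 × 345/341 ≈ 87.8 kHz.
On reflection it acts as a source moving toward the stationary detector: f₂ = f₁ · v/(v − u) = 87.8 × 341/337 ≈ 88.9 kHz.
Equivalently f₂ = f₀ · (v + u)/(v − u).

88.9 kHz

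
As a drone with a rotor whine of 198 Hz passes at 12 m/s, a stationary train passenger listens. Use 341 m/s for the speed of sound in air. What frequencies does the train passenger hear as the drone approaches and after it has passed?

Approaching: f₁ = f · v/(v − v_s) = 198 × 341/329 ≈ 205 Hz.
Receding: f₂ = f · v/(v + v_s) = 198 × 341/353 ≈ 191 Hz.

205 Hz approaching; 191 Hz receding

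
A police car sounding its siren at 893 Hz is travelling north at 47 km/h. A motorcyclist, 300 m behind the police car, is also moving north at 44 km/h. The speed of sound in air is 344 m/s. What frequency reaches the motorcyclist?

47 km/h = 13.06 m/s; 44 km/h = 12.22 m/s.
The motorcyclist is behind, so the police car is moving away from it while the motorcyclist is moving toward the police car.
Both move, so f' = f · (v + v_o)/(v + v_s).
f' = 893 × (344 + 12.22)/(344 + 13.06) = 893 × 356.22/357.06 ≈ 891 Hz.

891 Hz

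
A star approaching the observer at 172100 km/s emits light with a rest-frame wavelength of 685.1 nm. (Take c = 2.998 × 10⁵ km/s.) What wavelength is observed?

β = v/c = 172100/299800 = 0.5740.
Relativistic Doppler for wavelength: λ' = λ₀ · √((1 − β)/(1 + β)).
λ' = 685.1 × √(0.4260/1.5740) = 685.1 × 0.52020 ≈ 356.4 nm.

356.4 nm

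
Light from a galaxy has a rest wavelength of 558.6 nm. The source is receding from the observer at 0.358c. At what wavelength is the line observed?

Relativistic Doppler for wavelength: λ' = λ₀ · √((1 + β)/(1 − β)).
λ' = 558.6 × √(1.3580/0.6420) = 558.6 × 1.45439 ≈ 812.4 nm.

812.4 nm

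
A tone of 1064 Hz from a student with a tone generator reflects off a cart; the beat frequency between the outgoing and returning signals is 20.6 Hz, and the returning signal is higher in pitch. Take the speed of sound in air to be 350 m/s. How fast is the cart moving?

3.4 m/s

Double Doppler shift off a moving reflector: f₂ = f₀ · (v + u)/(v − u) (u > 0 toward emitter).
Returning signal is higher, so f₂ = f₀ + Δf = 1064 + 20.6 = 1084.6 Hz.
Rearranging, u = v · (f₂ − f₀)/(f₂ + f₀) = 350 × 20.6/2148.6 ≈ 3.4 m/s.
So the cart is moving at 3.4 m/s toward the emitter.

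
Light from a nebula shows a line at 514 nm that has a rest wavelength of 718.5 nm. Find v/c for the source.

λ'/λ₀ = 0.7154 < 1 (blueshift), so the source is approaching.
λ'/λ₀ = √((1 − β)/(1 + β)) for an approaching source ⇒ β = (1 − r²)/(1 + r²) with r = λ'/λ₀.
β = (1 − 0.5118)/(1 + 0.5118) ≈ 0.323.

0.323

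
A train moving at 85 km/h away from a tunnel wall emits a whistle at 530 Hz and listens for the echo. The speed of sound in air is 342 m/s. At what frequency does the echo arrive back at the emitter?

85 km/h = 23.61 m/s.
The tunnel wall receives the sound from a moving source: f₁ = f₀ · v/(v + v_e) = 530 × 342/365.61 ≈ 496 Hz.
On the return leg the train is a moving observer: f₂ = f₁ · (v − v_e)/v = 496 × 318.39/342 ≈ 462 Hz.
Equivalently f₂ = f₀ · (v − v_e)/(v + v_e).

462 Hz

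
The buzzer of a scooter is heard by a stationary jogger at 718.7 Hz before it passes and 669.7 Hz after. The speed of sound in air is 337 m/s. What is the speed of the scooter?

f₁/f₂ = (v + v_s)/(v − v_s), so v_s = v · (f₁ − f₂)/(f₁ + f₂).
v_s = 337 × (718.7 − 669.7)/(718.7 + 669.7) = 337 × 49.0/1388.4 ≈ 11.9 m/s.

11.9 m/s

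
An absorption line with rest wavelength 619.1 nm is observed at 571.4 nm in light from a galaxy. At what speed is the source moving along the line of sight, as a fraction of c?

0.080c

λ'/λ₀ = 0.9230 < 1 (blueshift), so the source is approaching.
λ'/λ₀ = √((1 − β)/(1 + β)) for an approaching source ⇒ β = (1 − r²)/(1 + r²) with r = λ'/λ₀.
β = (1 − 0.8518)/(1 + 0.8518) ≈ 0.080.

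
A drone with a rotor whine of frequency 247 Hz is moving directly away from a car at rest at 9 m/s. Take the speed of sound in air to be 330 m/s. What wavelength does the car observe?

1.37 m

Only the source moves, away from the listener, so f' = f · v/(v + v_s).
f' = 247 × 330/(330 + 9) ≈ 240 Hz.
λ' = v/f' = 330/240.442 ≈ 1.37 m.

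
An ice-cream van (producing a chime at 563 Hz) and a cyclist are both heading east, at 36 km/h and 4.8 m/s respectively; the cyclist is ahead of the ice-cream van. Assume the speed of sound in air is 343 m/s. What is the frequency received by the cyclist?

36 km/h = 10 m/s.
The cyclist is ahead, so the ice-cream van is moving toward it while the cyclist is moving away from the ice-cream van.
Both move, so f' = f · (v − v_o)/(v − v_s).
f' = 563 × (343 − 4.8)/(343 − 10) = 563 × 338.2/333 ≈ 572 Hz.

572 Hz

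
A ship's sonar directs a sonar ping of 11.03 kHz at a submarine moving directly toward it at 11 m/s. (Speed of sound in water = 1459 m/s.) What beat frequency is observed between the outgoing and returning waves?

The submarine first receives the wave as a moving observer: f₁ = f₀ · (v + u)/v = 11.03 × (1459 + 11)/1459 ≈ 11.1132 kHz.
On reflection it acts as a source moving toward the stationary detector: f₂ = f₁ · v/(v − u) = 11.1132 × 1459/1448 ≈ 11.1976 kHz.
Beat frequency (with f₀ = 11030 Hz): |f₂ − f₀| = 2u·f₀/(v − u) = 2 × 11 × 11030/1448 ≈ 168 Hz.

168 Hz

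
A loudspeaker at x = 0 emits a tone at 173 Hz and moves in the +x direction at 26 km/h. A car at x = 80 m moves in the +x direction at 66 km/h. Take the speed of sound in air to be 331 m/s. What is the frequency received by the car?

26 km/h = 7.222 m/s; 66 km/h = 18.33 m/s.
The observer lies on the +x side, so the source is heading toward the observer and the observer is heading away from the source.
With source approaching and observer receding, f' = f · (v − v_o)/(v − v_s).
f' = 173 × (331 − 18.33)/(331 − 7.222) = 173 × 312.67/323.78 ≈ 167 Hz.

167 Hz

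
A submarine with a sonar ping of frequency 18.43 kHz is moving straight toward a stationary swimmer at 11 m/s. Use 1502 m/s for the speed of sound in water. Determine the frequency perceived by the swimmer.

With the source moving toward a stationary observer, f' = f · v/(v − v_s).
f' = 18.43 × 1502/(1502 − 11) = 18.43 × 1502/1491 ≈ 18.57 kHz.

18.57 kHz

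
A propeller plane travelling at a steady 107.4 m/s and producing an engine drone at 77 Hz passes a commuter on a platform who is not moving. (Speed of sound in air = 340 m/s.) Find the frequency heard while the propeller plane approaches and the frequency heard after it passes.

Approaching: f₁ = f · v/(v − v_s) = 77 × 340/232.6 ≈ 113 Hz.
Receding: f₂ = f · v/(v + v_s) = 77 × 340/447.4 ≈ 59 Hz.

113 Hz approaching; 59 Hz receding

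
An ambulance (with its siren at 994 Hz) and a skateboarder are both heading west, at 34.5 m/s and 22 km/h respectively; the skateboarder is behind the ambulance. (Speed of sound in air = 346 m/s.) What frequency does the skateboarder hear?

22 km/h = 6.111 m/s.
The skateboarder is behind, so the ambulance is moving away from it while the skateboarder is moving toward the ambulance.
With source receding and observer approaching, f' = f · (v + v_o)/(v + v_s).
f' = 994 × (346 + 6.111)/(346 + 34.5) = 994 × 352.11/380.5 ≈ 920 Hz.

920 Hz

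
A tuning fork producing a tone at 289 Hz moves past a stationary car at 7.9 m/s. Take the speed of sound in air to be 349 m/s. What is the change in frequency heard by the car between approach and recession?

13.1 Hz

Approaching: f₁ = f · v/(v − v_s) = 289 × 349/341.1 ≈ 295.7 Hz.
Receding: f₂ = f · v/(v + v_s) = 289 × 349/356.9 ≈ 282.6 Hz.
Drop: f₁ − f₂ = 2f·v·v_s/(v² − v_s²) = 2 × 289 × 349 × 7.9/(349² − 7.9²) ≈ 13.1 Hz.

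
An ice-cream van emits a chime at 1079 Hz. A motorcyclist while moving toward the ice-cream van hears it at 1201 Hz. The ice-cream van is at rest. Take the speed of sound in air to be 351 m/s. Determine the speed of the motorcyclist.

f' = f · (v + v_o)/v ⇒ v_o = v · |f'/f − 1|.
v_o = 351 × |1201/1079 − 1| = 351 × 0.1131 ≈ 40 m/s.

40 m/s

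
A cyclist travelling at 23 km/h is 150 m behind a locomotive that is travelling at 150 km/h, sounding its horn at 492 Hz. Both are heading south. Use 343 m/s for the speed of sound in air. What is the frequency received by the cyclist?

150 km/h = 41.67 m/s; 23 km/h = 6.389 m/s.
The cyclist is behind, so the locomotive is moving away from it while the cyclist is moving toward the locomotive.
With source receding and observer approaching, f' = f · (v + v_o)/(v + v_s).
f' = 492 × (343 + 6.389)/(343 + 41.67) = 492 × 349.39/384.67 ≈ 447 Hz.

447 Hz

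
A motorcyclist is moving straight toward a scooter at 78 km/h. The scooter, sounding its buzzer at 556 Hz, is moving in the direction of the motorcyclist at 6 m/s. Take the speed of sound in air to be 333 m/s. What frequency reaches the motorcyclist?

78 km/h = 21.67 m/s.
General Doppler shift: f' = f · (v + v_o)/(v − v_s).
f' = 556 × (333 + 21.67)/(333 − 6) = 556 × 354.67/327 ≈ 603 Hz.

603 Hz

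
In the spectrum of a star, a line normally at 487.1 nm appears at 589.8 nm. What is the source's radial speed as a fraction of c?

0.189c

λ'/λ₀ = 1.2108 > 1 (redshift), so the source is receding.
λ'/λ₀ = √((1 + β)/(1 − β)) for a receding source ⇒ β = (r² − 1)/(r² + 1) with r = λ'/λ₀.
β = (1.4661 − 1)/(1.4661 + 1) ≈ 0.189.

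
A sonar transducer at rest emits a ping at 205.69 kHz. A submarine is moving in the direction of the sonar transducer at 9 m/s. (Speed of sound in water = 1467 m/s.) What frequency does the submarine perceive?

207.0 kHz

Moving observer, stationary source: f' = f · (v + v_o)/v.
f' = 205.69 × (1467 + 9)/1467 = 205.69 × 1476/1467 ≈ 207.0 kHz.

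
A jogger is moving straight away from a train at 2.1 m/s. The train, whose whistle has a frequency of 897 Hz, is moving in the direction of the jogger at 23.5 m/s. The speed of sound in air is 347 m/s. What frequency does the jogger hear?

Both move, so f' = f · (v − v_o)/(v − v_s).
f' = 897 × (347 − 2.1)/(347 − 23.5) = 897 × 344.9/323.5 ≈ 956 Hz.

956 Hz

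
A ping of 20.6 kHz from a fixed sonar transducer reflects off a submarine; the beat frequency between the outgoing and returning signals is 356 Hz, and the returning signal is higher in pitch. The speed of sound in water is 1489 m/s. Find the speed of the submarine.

Double Doppler shift off a moving reflector: f₂ = f₀ · (v + u)/(v − u) (u > 0 toward emitter).
Returning signal is higher, so f₂ = f₀ + Δf = 20600 + 356 = 20956 Hz.
Rearranging, u = v · (f₂ − f₀)/(f₂ + f₀) = 1489 × 356/41556 ≈ 12.8 m/s.
So the submarine is moving at 12.8 m/s toward the emitter.

12.8 m/s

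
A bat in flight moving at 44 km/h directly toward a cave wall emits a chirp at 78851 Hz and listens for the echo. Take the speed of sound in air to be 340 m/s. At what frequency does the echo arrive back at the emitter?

84731 Hz

44 km/h = 12.22 m/s.
The cave wall receives the sound from a moving source: f₁ = f₀ · v/(v − v_e) = 78851 × 340/327.78 ≈ 81791 Hz.
On the return leg the bat in flight is a moving observer: f₂ = f₁ · (v + v_e)/v = 81791 × 352.22/340 ≈ 84731 Hz.
Equivalently f₂ = f₀ · (v + v_e)/(v − v_e).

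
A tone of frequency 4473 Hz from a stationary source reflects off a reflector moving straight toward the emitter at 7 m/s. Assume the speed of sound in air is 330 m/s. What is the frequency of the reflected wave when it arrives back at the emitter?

At the reflector (a moving observer), f₁ = f₀ · (v + u)/v = 4473 × 337/330 ≈ 4568 Hz.
On reflection it acts as a source moving toward the stationary detector: f₂ = f₁ · v/(v − u) = 4568 × 330/323 ≈ 4667 Hz.

4667 Hz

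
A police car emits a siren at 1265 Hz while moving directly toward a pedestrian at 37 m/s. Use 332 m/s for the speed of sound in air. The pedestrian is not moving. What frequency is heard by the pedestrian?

Only the source moves, toward the listener, so f' = f · v/(v − v_s).
f' = 1265 × 332/(332 − 37) = 1265 × 332/295 ≈ 1424 Hz.

1424 Hz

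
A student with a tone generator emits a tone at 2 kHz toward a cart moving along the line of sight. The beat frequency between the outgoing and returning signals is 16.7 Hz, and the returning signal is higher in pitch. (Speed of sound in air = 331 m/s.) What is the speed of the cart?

1.38 m/s

Double Doppler shift off a moving reflector: f₂ = f₀ · (v + u)/(v − u) (u > 0 toward emitter).
Returning signal is higher, so f₂ = f₀ + Δf = 2000 + 16.7 = 2016.7 Hz.
Rearranging, u = v · (f₂ − f₀)/(f₂ + f₀) = 331 × 16.7/4016.7 ≈ 1.38 m/s.
So the cart is moving at 1.38 m/s toward the emitter.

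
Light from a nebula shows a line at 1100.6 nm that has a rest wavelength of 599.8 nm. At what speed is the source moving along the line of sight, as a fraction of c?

0.542c

λ'/λ₀ = 1.8349 > 1 (redshift), so the source is receding.
λ'/λ₀ = √((1 + β)/(1 − β)) for a receding source ⇒ β = (r² − 1)/(r² + 1) with r = λ'/λ₀.
β = (3.3670 − 1)/(3.3670 + 1) ≈ 0.542.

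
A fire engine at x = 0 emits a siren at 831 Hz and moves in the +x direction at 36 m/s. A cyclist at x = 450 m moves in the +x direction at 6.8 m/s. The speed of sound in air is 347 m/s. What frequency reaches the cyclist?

909 Hz

The observer lies on the +x side, so the source is heading toward the observer and the observer is heading away from the source.
General Doppler shift: f' = f · (v − v_o)/(v − v_s).
f' = 831 × (347 − 6.8)/(347 − 36) = 831 × 340.2/311 ≈ 909 Hz.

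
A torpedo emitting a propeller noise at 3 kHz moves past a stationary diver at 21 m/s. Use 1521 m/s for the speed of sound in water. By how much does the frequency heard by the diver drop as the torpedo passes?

Approaching: f₁ = f · v/(v − v_s) = 3 × 1521/1500 ≈ 3.0420 kHz.
Receding: f₂ = f · v/(v + v_s) = 3 × 1521/1542 ≈ 2.9591 kHz.
Drop: f₁ − f₂ = 2f·v·v_s/(v² − v_s²) = 2 × 3 × 1521 × 21/(1521² − 21²) ≈ 0.0829 kHz.

0.0829 kHz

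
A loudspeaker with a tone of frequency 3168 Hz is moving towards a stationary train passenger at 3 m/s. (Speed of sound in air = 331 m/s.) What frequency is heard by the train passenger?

3197 Hz

Only the source moves, toward the listener, so f' = f · v/(v − v_s).
f' = 3168 × 331/(331 − 3) = 3168 × 331/328 ≈ 3197 Hz.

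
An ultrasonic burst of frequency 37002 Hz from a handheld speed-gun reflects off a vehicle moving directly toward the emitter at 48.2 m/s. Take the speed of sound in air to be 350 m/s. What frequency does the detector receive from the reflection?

48821 Hz

The vehicle first receives the wave as a moving observer: f₁ = f₀ · (v + u)/v = 37002 × (350 + 48.2)/350 ≈ 42098 Hz.
The reflection then acts as a moving source: f₂ = f₁ · v/(v − u) ≈ 48821 Hz.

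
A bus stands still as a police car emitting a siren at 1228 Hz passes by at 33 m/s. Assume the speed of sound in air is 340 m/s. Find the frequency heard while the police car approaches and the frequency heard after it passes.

Approaching: f₁ = f · v/(v − v_s) = 1228 × 340/307 ≈ 1360 Hz.
Receding: f₂ = f · v/(v + v_s) = 1228 × 340/373 ≈ 1119 Hz.

1360 Hz approaching; 1119 Hz receding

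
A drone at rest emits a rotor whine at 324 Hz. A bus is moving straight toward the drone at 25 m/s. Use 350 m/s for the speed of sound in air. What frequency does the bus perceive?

347 Hz

Moving observer, stationary source: f' = f · (v + v_o)/v.
f' = 324 × (350 + 25)/350 = 324 × 375/350 ≈ 347 Hz.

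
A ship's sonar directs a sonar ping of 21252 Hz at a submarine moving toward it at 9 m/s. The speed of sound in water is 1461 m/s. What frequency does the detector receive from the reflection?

21515 Hz

The submarine first receives the wave as a moving observer: f₁ = f₀ · (v + u)/v = 21252 × (1461 + 9)/1461 ≈ 21383 Hz.
On reflection it acts as a source moving toward the stationary detector: f₂ = f₁ · v/(v − u) = 21383 × 1461/1452 ≈ 21515 Hz.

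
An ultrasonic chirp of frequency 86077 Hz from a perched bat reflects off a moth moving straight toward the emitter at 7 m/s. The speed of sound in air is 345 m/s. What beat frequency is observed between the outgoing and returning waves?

At the moth (a moving observer), f₁ = f₀ · (v + u)/v = 86077 × 352/345 ≈ 87823 Hz.
On reflection it acts as a source moving toward the stationary detector: f₂ = f₁ · v/(v − u) = 87823 × 345/338 ≈ 89642 Hz.
Equivalently f₂ = f₀ · (v + u)/(v − u).
Beat frequency: |f₂ − f₀| = 2u·f₀/(v − u) = 2 × 7 × 86077/338 ≈ 3565 Hz.

3565 Hz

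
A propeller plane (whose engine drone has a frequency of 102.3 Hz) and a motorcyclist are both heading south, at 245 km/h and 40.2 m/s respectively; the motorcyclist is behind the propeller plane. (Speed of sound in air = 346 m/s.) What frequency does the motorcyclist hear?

95 Hz

245 km/h = 68.06 m/s.
The motorcyclist is behind, so the propeller plane is moving away from it while the motorcyclist is moving toward the propeller plane.
With source receding and observer approaching, f' = f · (v + v_o)/(v + v_s).
f' = 102.3 × (346 + 40.2)/(346 + 68.06) = 102.3 × 386.2/414.06 ≈ 95 Hz.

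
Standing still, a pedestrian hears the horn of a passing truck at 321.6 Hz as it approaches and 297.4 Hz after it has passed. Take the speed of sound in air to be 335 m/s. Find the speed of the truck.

f₁/f₂ = (v + v_s)/(v − v_s), so v_s = v · (f₁ − f₂)/(f₁ + f₂).
v_s = 335 × (321.6 − 297.4)/(321.6 + 297.4) = 335 × 24.2/619.0 ≈ 13.1 m/s.

13.1 m/s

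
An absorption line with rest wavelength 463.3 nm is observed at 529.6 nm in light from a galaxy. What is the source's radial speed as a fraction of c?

λ'/λ₀ = 1.1431 > 1 (redshift), so the source is receding.
λ'/λ₀ = √((1 + β)/(1 − β)) for a receding source ⇒ β = (r² − 1)/(r² + 1) with r = λ'/λ₀.
β = (1.3067 − 1)/(1.3067 + 1) ≈ 0.133.

0.133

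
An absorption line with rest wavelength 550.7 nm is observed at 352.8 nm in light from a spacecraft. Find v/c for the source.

λ'/λ₀ = 0.6406 < 1 (blueshift), so the source is approaching.
λ'/λ₀ = √((1 − β)/(1 + β)) for an approaching source ⇒ β = (1 − r²)/(1 + r²) with r = λ'/λ₀.
β = (1 − 0.4104)/(1 + 0.4104) ≈ 0.418.

0.418c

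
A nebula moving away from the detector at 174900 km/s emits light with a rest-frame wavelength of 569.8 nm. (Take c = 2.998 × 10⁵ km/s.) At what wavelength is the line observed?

β = v/c = 174900/299800 = 0.5834.
Relativistic Doppler for wavelength: λ' = λ₀ · √((1 + β)/(1 − β)).
λ' = 569.8 × √(1.5834/0.4166) = 569.8 × 1.94952 ≈ 1110.8 nm.

1110.8 nm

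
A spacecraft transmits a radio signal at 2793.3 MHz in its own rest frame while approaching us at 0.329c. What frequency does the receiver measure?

Relativistic Doppler for frequency: f' = f₀ · √((1 + β)/(1 − β)).
f' = 2793.3 × √(1.3290/0.6710) = 2793.3 × 1.40735 ≈ 3931.1 MHz.

3931.1 MHz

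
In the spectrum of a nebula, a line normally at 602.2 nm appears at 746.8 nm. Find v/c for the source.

λ'/λ₀ = 1.2401 > 1 (redshift), so the source is receding.
λ'/λ₀ = √((1 + β)/(1 − β)) for a receding source ⇒ β = (r² − 1)/(r² + 1) with r = λ'/λ₀.
β = (1.5379 − 1)/(1.5379 + 1) ≈ 0.212.

0.212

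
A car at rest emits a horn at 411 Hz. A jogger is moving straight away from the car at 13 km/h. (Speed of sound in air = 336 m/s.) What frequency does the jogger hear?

407 Hz

13 km/h = 3.611 m/s.
Moving observer, stationary source: f' = f · (v − v_o)/v.
f' = 411 × (336 − 3.611)/336 = 411 × 332.39/336 ≈ 407 Hz.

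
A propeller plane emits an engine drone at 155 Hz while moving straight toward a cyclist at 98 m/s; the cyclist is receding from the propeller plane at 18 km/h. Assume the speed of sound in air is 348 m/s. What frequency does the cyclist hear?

18 km/h = 5 m/s.
Both move, so f' = f · (v − v_o)/(v − v_s).
f' = 155 × (348 − 5)/(348 − 98) = 155 × 343/250 ≈ 213 Hz.

213 Hz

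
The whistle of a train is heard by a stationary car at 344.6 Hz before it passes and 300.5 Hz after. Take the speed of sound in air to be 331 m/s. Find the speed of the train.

f₁/f₂ = (v + v_s)/(v − v_s), so v_s = v · (f₁ − f₂)/(f₁ + f₂).
v_s = 331 × (344.6 − 300.5)/(344.6 + 300.5) = 331 × 44.1/645.1 ≈ 22.6 m/s.

22.6 m/s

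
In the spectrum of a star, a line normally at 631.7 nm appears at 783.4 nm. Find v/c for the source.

λ'/λ₀ = 1.2401 > 1 (redshift), so the source is receding.
λ'/λ₀ = √((1 + β)/(1 − β)) for a receding source ⇒ β = (r² − 1)/(r² + 1) with r = λ'/λ₀.
β = (1.5380 − 1)/(1.5380 + 1) ≈ 0.212.

0.212c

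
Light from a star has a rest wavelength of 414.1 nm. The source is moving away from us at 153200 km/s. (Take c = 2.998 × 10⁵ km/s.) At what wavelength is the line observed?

β = v/c = 153200/299800 = 0.5110.
Relativistic Doppler for wavelength: λ' = λ₀ · √((1 + β)/(1 − β)).
λ' = 414.1 × √(1.5110/0.4890) = 414.1 × 1.75785 ≈ 727.9 nm.

727.9 nm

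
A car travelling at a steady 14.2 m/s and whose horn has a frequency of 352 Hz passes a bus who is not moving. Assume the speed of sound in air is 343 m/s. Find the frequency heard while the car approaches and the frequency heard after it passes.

367 Hz approaching; 338 Hz receding

Approaching: f₁ = f · v/(v − v_s) = 352 × 343/328.8 ≈ 367 Hz.
Receding: f₂ = f · v/(v + v_s) = 352 × 343/357.2 ≈ 338 Hz.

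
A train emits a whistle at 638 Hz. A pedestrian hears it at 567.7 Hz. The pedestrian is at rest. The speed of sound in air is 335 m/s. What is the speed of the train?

f' < f, so the train is receding.
f' = f · v/(v + v_s) ⇒ v_s = v · |1 − f/f'|.
v_s = 335 × |1 − 638/567.7| = 335 × 0.1238 ≈ 41 m/s.

41 m/s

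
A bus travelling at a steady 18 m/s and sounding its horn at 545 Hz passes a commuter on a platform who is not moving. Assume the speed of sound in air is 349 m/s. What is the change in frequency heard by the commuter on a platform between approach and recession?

56.4 Hz

Approaching: f₁ = f · v/(v − v_s) = 545 × 349/331 ≈ 574.6 Hz.
Receding: f₂ = f · v/(v + v_s) = 545 × 349/367 ≈ 518.3 Hz.
Drop: f₁ − f₂ = 2f·v·v_s/(v² − v_s²) = 2 × 545 × 349 × 18/(349² − 18²) ≈ 56.4 Hz.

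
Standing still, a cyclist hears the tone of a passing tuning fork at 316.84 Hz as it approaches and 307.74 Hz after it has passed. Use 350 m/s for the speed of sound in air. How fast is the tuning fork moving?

5.1 m/s

f₁/f₂ = (v + v_s)/(v − v_s), so v_s = v · (f₁ − f₂)/(f₁ + f₂).
v_s = 350 × (316.84 − 307.74)/(316.84 + 307.74) = 350 × 9.10/624.58 ≈ 5.1 m/s.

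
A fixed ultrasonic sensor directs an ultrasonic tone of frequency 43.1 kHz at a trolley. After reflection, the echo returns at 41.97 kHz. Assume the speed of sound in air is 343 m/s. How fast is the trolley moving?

Double Doppler shift off a moving reflector: f₂ = f₀ · (v + u)/(v − u) (u > 0 toward emitter).
Rearranging, u = v · (f₂ − f₀)/(f₂ + f₀) = 343 × -1.13/85.07 ≈ -4.6 m/s.
So the trolley is moving at 4.6 m/s away from the emitter.

4.6 m/s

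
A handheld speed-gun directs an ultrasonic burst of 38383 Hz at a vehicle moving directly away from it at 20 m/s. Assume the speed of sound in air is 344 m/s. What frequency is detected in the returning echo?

34165 Hz

The vehicle first receives the wave as a moving observer: f₁ = f₀ · (v − u)/v = 38383 × (344 − 20)/344 ≈ 36151 Hz.
On reflection it acts as a source moving away from the stationary detector: f₂ = f₁ · v/(v + u) = 36151 × 344/364 ≈ 34165 Hz.
Equivalently f₂ = f₀ · (v − u)/(v + u).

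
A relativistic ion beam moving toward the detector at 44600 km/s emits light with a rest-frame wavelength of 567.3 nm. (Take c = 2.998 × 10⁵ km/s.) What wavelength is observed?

488.3 nm

β = v/c = 44600/299800 = 0.1488.
Relativistic Doppler for wavelength: λ' = λ₀ · √((1 − β)/(1 + β)).
λ' = 567.3 × √(0.8512/1.1488) = 567.3 × 0.86081 ≈ 488.3 nm.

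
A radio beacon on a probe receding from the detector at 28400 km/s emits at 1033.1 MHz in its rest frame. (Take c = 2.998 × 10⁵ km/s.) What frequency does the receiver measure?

939.5 MHz

β = v/c = 28400/299800 = 0.0947.
Relativistic Doppler for frequency: f' = f₀ · √((1 − β)/(1 + β)).
f' = 1033.1 × √(0.9053/1.0947) = 1033.1 × 0.90936 ≈ 939.5 MHz.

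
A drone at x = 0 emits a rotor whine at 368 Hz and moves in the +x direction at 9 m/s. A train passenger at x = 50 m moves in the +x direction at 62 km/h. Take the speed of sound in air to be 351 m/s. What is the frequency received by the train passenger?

359 Hz

62 km/h = 17.22 m/s.
The observer lies on the +x side, so the source is heading toward the observer and the observer is heading away from the source.
Both move, so f' = f · (v − v_o)/(v − v_s).
f' = 368 × (351 − 17.22)/(351 − 9) = 368 × 333.78/342 ≈ 359 Hz.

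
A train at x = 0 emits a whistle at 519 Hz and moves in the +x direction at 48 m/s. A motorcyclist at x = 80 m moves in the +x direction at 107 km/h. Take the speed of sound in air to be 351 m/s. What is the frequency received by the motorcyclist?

107 km/h = 29.72 m/s.
The observer lies on the +x side, so the source is heading toward the observer and the observer is heading away from the source.
With source approaching and observer receding, f' = f · (v − v_o)/(v − v_s).
f' = 519 × (351 − 29.72)/(351 − 48) = 519 × 321.28/303 ≈ 550 Hz.

550 Hz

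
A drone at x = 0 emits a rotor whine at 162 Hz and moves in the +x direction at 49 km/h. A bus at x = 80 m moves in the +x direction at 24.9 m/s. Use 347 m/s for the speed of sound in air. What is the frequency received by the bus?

49 km/h = 13.61 m/s.
The observer lies on the +x side, so the source is heading toward the observer and the observer is heading away from the source.
General Doppler shift: f' = f · (v − v_o)/(v − v_s).
f' = 162 × (347 − 24.9)/(347 − 13.61) = 162 × 322.1/333.39 ≈ 157 Hz.

157 Hz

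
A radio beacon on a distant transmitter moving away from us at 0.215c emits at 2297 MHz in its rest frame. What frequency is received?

Relativistic Doppler for frequency: f' = f₀ · √((1 − β)/(1 + β)).
f' = 2297 × √(0.7850/1.2150) = 2297 × 0.80380 ≈ 1846.3 MHz.

1846.3 MHz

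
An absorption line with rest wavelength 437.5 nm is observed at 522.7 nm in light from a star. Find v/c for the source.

0.176c

λ'/λ₀ = 1.1947 > 1 (redshift), so the source is receding.
λ'/λ₀ = √((1 + β)/(1 − β)) for a receding source ⇒ β = (r² − 1)/(r² + 1) with r = λ'/λ₀.
β = (1.4274 − 1)/(1.4274 + 1) ≈ 0.176.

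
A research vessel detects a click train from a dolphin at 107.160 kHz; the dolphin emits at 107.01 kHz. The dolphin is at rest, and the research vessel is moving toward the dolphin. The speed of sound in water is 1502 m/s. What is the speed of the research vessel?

2.11 m/s

f' = f · (v + v_o)/v ⇒ v_o = v · |f'/f − 1|.
v_o = 1502 × |107.160/107.01 − 1| = 1502 × 0.001402 ≈ 2.11 m/s.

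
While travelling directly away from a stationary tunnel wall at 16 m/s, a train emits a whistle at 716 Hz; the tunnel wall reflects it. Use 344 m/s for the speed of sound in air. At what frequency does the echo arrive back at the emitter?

652 Hz

The tunnel wall receives the sound from a moving source: f₁ = f₀ · v/(v + v_e) = 716 × 344/360 ≈ 684 Hz.
On the return leg the train is a moving observer: f₂ = f₁ · (v − v_e)/v = 684 × 328/344 ≈ 652 Hz.
Equivalently f₂ = f₀ · (v − v_e)/(v + v_e).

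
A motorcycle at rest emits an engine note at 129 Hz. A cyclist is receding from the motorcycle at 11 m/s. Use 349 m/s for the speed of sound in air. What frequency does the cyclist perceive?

Only the observer moves, away from the source, so f' = f · (v − v_o)/v.
f' = 129 × (349 − 11)/349 = 129 × 338/349 ≈ 125 Hz.

125 Hz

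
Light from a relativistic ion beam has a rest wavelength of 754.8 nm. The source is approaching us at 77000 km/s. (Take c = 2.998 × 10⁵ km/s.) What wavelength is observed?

β = v/c = 77000/299800 = 0.2568.
Relativistic Doppler for wavelength: λ' = λ₀ · √((1 − β)/(1 + β)).
λ' = 754.8 × √(0.7432/1.2568) = 754.8 × 0.76896 ≈ 580.4 nm.

580.4 nm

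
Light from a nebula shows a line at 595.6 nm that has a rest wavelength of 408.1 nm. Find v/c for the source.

0.361c

λ'/λ₀ = 1.4594 > 1 (redshift), so the source is receding.
λ'/λ₀ = √((1 + β)/(1 − β)) for a receding source ⇒ β = (r² − 1)/(r² + 1) with r = λ'/λ₀.
β = (2.1300 − 1)/(2.1300 + 1) ≈ 0.361.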